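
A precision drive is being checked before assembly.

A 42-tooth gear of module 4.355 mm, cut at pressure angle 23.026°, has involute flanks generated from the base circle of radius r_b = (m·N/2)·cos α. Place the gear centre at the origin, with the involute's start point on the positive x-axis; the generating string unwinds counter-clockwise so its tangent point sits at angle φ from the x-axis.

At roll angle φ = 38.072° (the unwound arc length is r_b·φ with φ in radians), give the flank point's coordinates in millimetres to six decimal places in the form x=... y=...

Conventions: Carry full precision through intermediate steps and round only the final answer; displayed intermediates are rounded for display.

single-mesh involute tooth geometry (42T wheel at module 4.355)
pitch radius r_p = m·N/2 = 4.355·42/2 = 91.455000
base radius r_b = r_p·cos α = 91.455000·cos 23.026° = 84.168547
roll angle φ = 38.072° = 0.66448175 rad
x = r_b·(cos φ + φ·sin φ) = 100.748906
y = r_b·(sin φ − φ·cos φ) = 7.873712

x=100.748906 y=7.873712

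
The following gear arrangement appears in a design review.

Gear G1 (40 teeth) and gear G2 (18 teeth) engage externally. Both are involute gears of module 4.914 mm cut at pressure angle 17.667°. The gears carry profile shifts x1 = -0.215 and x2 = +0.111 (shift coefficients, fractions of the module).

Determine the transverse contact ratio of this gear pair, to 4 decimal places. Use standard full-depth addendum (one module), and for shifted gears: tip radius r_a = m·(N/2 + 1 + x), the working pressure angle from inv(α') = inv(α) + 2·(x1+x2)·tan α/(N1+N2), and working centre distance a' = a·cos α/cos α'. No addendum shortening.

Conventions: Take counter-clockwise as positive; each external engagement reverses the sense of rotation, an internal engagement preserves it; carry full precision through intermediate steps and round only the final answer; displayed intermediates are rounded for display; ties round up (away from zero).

class = single-mesh tooth geometry [involute pair 40T × 18T, m = 4.914]
base radii: r_b1 = 93.644765, r_b2 = 42.140144
tip radii: r_a1 = 102.137490, r_a2 = 49.685454
inv(α') = inv(17.667°) + 2·(-0.215+0.111)·tan α/(40+18) = 0.00901666  ⇒  α' = 16.99506°
a' = a·cos α / cos α' = 142.5060·cos 17.667°/cos 16.99506° = 141.985420
action lengths: √(r_a1²−r_b1²) = 40.776524, √(r_a2²−r_b2²) = 26.322093
base pitch p_b = π·m·cos α = 14.709685
CR = (40.776524 + 26.322093 − 141.985420·sin 16.99506°)/14.709685 = 1.740200
contact ratio ≈ 1.7402

1.7402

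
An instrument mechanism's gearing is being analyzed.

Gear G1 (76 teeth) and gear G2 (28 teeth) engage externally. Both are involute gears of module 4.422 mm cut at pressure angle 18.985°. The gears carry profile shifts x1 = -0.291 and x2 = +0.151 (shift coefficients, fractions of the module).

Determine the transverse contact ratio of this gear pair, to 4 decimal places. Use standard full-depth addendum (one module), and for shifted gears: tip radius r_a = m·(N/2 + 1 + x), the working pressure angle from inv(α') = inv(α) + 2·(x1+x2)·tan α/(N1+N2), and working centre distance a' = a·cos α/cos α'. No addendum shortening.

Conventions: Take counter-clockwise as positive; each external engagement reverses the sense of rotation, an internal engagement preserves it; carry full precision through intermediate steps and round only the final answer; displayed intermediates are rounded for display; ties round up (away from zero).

recognized (one external pair, fixed centres): single-mesh tooth geometry, m = 4.422, N1 = 76, N2 = 28
base radii: r_b1 = 158.895476, r_b2 = 58.540439
tip radii: r_a1 = 171.171198, r_a2 = 66.997722
inv(α') = inv(18.985°) + 2·(-0.291+0.151)·tan α/(76+28) = 0.01175779  ⇒  α' = 18.52473°
a' = a·cos α / cos α' = 229.9440·cos 18.985°/cos 18.52473° = 229.317636
action lengths: √(r_a1²−r_b1²) = 63.653803, √(r_a2²−r_b2²) = 32.583919
base pitch p_b = π·m·cos α = 13.136444
CR = (63.653803 + 32.583919 − 229.317636·sin 18.52473°)/13.136444 = 1.779806
contact ratio ≈ 1.7798

1.7798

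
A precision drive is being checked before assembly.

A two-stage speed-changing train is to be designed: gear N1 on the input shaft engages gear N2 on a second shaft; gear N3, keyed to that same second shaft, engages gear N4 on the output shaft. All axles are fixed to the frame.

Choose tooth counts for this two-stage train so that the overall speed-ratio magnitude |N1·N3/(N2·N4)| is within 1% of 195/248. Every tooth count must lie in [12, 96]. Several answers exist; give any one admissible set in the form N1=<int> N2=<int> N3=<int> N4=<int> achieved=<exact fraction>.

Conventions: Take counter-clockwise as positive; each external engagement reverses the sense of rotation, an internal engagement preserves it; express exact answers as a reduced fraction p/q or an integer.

N1=13 N2=16 N3=30 N4=31 achieved=195/248

design class (target 195/248): fixed-axis compound train
target = 195/248 in lowest terms: an exact hit needs N1·N3 = k·195 and N2·N4 = k·248 for one integer k, every count in [12, 96]; additionally prefer no 1:1 stage (N1 ≠ N2, N3 ≠ N4)
k = 1: no 1:1-free in-range split of k·195 and k·248 into factor pairs; take k = 2
k = 2: N1·N3 = 390 = 13·30, N2·N4 = 496 = 16·31
achieved = 13·30/(16·31) = 195/248; |achieved − target| = 0 ≤ 39/4960 ✓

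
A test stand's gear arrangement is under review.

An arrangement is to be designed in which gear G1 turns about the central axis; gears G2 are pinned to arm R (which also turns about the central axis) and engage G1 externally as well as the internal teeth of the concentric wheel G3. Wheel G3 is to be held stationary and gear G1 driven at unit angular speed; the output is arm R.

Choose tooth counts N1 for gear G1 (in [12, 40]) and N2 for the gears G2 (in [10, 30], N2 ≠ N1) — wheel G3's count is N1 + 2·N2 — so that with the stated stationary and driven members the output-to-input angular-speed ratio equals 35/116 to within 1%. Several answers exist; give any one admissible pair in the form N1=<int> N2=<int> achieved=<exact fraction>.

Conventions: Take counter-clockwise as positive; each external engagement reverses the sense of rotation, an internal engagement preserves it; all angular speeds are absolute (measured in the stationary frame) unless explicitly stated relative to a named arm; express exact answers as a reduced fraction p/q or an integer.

planetary set to be sized for 35/116 (Willis relation)
Willis with ω_ring = 0: ω_arm/ω_sun = N1/(N1+N3); set equal to 35/116  ⇒  N3/N1 = 1/(35/116) − 1 = 81/35
N3 = N1 + 2·N2  ⇒  N2/N1 = (N3/N1 − 1)/2 = (81/35 − 1)/2 = 23/35
smallest multiple with N1 ≥ 12 and N2 ≥ 10: k = 1  ⇒  N1 = 1·35 = 35, N2 = 1·23 = 23 (N1 ≤ 40, N2 ≤ 30, N2 ≠ N1 ✓), N3 = 35 + 2·23 = 81
check: N1/(N1+N3) with N1 = 35, N3 = 81 gives 35/116; |achieved − target| = 0 ≤ 7/2320 ✓

N1=35 N2=23 achieved=35/116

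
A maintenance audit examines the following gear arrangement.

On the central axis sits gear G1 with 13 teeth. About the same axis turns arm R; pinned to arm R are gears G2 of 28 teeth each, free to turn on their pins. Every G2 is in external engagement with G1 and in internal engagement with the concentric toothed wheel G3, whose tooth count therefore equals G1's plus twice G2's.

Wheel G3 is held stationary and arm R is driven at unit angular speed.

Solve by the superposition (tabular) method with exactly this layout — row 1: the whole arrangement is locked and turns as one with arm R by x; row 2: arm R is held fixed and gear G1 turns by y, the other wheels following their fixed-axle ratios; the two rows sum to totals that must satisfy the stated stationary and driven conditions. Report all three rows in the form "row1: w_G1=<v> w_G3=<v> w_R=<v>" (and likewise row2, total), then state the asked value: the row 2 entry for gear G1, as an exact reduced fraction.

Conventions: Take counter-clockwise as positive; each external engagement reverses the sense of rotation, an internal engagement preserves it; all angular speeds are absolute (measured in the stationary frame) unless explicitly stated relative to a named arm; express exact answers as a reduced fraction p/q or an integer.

row1: w_G1=1 w_G3=1 w_R=1
row2: w_G1=69/13 w_G3=-1 w_R=0
total: w_G1=82/13 w_G3=0 w_R=1
asked value: 69/13

planetary set (13T centre, 28T on arm, 69T internal) — Willis relation
superposition row 1 [locked train]: every member turns x
row 2 (arm held, sun turns y): ω_ring = −(13/69)·y, ω_arm = 0
boundary: total ω_ring = x − (13/69)·y = 0 and total ω_arm = x = 1  ⇒  y = 69/13, x = 1
row 2 ring = −(13/69)·69/13 = -1
totals (row 1 + row 2): sun 1 + 69/13 = 82/13, ring 1 + (-1) = 0, arm 1 + 0 = 1
asked cell (row2, sun) = 69/13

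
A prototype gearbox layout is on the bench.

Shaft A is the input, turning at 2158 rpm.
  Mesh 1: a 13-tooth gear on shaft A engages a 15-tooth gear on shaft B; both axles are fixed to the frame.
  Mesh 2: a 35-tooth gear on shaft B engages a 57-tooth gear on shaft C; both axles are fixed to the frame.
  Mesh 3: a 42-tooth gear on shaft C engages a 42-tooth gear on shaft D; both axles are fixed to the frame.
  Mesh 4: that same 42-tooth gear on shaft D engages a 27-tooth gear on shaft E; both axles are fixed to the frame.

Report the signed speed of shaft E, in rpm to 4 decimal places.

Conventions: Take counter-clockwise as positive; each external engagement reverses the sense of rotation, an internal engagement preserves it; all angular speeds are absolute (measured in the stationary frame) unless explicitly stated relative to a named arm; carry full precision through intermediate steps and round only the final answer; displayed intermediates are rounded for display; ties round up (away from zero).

+1786.4146 rpm

recognized (5 fixed axles, 4 meshes): fixed-axis compound train
mesh 1 [13T→15T]: ω = 2158.0000×13/15 = 1870.2667 rpm, sense flips to −
mesh 2 [35T→57T]: ω = 1870.2667×35/57 = 1148.4094 rpm, sense flips to +
mesh 3 [42T→42T]: ω = 1148.4094×42/42 = 1148.4094 rpm, sense flips to −
mesh 4 [42T→27T]: ω = 1148.4094×42/27 = 1786.4146 rpm, sense flips to +
signed output speed = +1786.4146 rpm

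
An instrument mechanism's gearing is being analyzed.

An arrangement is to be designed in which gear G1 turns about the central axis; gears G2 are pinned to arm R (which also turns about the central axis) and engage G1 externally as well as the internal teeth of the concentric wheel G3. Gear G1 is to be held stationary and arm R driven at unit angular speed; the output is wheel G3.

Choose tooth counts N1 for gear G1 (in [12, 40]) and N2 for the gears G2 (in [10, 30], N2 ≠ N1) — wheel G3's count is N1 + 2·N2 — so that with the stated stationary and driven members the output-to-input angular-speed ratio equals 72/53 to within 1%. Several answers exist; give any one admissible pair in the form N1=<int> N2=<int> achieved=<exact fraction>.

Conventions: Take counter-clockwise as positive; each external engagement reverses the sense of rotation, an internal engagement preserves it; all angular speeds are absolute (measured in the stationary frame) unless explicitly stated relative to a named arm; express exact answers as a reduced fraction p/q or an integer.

N1=19 N2=17 achieved=72/53

class = planetary set [ratio 72/53 wanted; Willis about the carrier]
Willis with ω_sun = 0: ω_ring/ω_arm = (N1+N3)/N3; set equal to 72/53  ⇒  N3/N1 = 1/(72/53 − 1) = 53/19
N3 = N1 + 2·N2  ⇒  N2/N1 = (N3/N1 − 1)/2 = (53/19 − 1)/2 = 17/19
smallest multiple with N1 ≥ 12 and N2 ≥ 10: k = 1  ⇒  N1 = 1·19 = 19, N2 = 1·17 = 17 (N1 ≤ 40, N2 ≤ 30, N2 ≠ N1 ✓), N3 = 19 + 2·17 = 53
check: (N1+N3)/N3 with N1 = 19, N3 = 53 gives 72/53; |achieved − target| = 0 ≤ 18/1325 ✓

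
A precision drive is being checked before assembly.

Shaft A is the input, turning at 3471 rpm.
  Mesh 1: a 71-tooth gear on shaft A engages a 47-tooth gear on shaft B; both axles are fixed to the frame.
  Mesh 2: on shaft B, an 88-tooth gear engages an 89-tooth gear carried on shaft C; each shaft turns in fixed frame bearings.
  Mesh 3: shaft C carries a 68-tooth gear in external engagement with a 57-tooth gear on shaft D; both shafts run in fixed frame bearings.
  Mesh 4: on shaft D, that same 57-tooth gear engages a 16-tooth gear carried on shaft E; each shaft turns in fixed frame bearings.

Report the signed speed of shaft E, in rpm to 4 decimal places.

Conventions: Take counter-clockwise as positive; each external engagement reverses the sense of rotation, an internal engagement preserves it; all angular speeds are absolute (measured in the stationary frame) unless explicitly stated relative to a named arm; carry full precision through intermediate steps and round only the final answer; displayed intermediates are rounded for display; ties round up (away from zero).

+22034.1702 rpm

4-mesh fixed-axis compound train (all bearings frame-fixed)
mesh 1 [71T→47T]: ω = 3471.0000×71/47 = 5243.4255 rpm, sense flips to −
mesh 2 [88T→89T]: ω = 5243.4255×88/89 = 5184.5106 rpm, sense flips to +
mesh 3 [68T→57T]: ω = 5184.5106×68/57 = 6185.0302 rpm, sense flips to −
mesh 4 [57T→16T]: ω = 6185.0302×57/16 = 22034.1702 rpm, sense flips to +
signed output speed = +22034.1702 rpm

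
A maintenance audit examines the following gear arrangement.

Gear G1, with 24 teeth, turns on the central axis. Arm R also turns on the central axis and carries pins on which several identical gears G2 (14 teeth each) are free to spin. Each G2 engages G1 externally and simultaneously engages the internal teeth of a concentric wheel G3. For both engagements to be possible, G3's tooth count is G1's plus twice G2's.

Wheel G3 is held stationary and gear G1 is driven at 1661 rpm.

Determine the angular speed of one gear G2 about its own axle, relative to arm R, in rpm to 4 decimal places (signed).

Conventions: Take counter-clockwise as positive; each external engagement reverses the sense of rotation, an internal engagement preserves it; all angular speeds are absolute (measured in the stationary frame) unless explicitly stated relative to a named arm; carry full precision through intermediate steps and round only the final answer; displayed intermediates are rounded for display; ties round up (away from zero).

topology: planetary set — G1 24T / G2 14T / G3 52T, arm = carrier (Willis)
normalise by the input: solve with ω_sun = 1, then scale by 1661 rpm
ring teeth: 24 + 2·14 = 52
24(ω_sun−ω_arm) = −52(ω_ring−ω_arm),  ω_ring = 0, ω_sun = 1
24(1−ω_arm) = −52(0−ω_arm)  ⇒  76·ω_arm = 24  ⇒  ω_arm = 6/19
sun–planet mesh: 24·(1−6/19) = −14·(ω_p−ω_arm)  ⇒  ω_p−ω_arm = -156/133
scale: ω_p−ω_arm = -156/133 × 1661 rpm = -1948.2406 rpm

-1948.2406 rpm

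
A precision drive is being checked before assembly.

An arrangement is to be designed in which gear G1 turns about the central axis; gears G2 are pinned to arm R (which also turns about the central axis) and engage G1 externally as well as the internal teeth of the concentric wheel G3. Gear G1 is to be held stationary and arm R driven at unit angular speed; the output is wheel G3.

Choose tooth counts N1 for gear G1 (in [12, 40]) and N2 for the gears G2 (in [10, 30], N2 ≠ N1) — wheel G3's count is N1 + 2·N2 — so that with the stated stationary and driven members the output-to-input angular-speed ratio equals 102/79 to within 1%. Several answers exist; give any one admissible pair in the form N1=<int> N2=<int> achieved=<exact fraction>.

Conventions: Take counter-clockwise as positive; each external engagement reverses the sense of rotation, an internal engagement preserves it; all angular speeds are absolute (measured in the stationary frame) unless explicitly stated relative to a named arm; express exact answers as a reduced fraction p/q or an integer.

planetary set to be sized for 102/79 (Willis relation)
Willis with ω_sun = 0: ω_ring/ω_arm = (N1+N3)/N3; set equal to 102/79  ⇒  N3/N1 = 1/(102/79 − 1) = 79/23
N3 = N1 + 2·N2  ⇒  N2/N1 = (N3/N1 − 1)/2 = (79/23 − 1)/2 = 28/23
smallest multiple with N1 ≥ 12 and N2 ≥ 10: k = 1  ⇒  N1 = 1·23 = 23, N2 = 1·28 = 28 (N1 ≤ 40, N2 ≤ 30, N2 ≠ N1 ✓), N3 = 23 + 2·28 = 79
check: (N1+N3)/N3 with N1 = 23, N3 = 79 gives 102/79; |achieved − target| = 0 ≤ 51/3950 ✓

N1=23 N2=28 achieved=102/79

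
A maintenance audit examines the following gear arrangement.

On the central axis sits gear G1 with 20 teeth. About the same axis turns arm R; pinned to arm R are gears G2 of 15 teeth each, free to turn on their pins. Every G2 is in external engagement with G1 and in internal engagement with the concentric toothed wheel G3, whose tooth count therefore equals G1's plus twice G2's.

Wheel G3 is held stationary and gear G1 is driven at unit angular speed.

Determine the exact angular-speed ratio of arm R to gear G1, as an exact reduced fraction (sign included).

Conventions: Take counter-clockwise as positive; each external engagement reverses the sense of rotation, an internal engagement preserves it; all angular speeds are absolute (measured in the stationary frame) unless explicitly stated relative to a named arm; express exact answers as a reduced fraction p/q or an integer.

class = planetary set [G3 = 20+2·15 = 50; Willis about the carrier]
ring teeth: 20 + 2·15 = 50
20(ω_sun−ω_arm) = −50(ω_ring−ω_arm),  ω_ring = 0, ω_sun = 1
20(1−ω_arm) = −50(0−ω_arm)  ⇒  70·ω_arm = 20  ⇒  ω_arm = 2/7
ω_out/ω_in = 2/7

2/7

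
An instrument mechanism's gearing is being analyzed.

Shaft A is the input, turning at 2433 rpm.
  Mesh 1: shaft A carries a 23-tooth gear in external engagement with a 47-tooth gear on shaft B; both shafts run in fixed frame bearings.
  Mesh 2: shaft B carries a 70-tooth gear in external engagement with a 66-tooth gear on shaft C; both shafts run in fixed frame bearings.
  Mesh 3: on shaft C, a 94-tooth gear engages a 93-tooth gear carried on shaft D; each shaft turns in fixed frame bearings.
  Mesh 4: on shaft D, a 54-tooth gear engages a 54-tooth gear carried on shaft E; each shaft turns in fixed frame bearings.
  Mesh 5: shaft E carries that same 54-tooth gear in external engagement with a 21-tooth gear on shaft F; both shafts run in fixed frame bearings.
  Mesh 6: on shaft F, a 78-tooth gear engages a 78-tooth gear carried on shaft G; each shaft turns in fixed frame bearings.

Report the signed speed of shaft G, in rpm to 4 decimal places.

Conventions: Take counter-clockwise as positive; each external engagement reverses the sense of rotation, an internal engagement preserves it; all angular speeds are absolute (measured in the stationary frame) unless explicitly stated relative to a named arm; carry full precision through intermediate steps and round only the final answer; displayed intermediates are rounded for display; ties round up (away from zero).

+3282.0528 rpm

6-mesh fixed-axis compound train (all bearings frame-fixed)
mesh 1 [23T→47T]: ω = 2433.0000×23/47 = 1190.6170 rpm, sense flips to −
mesh 2 [70T→66T]: ω = 1190.6170×70/66 = 1262.7756 rpm, sense flips to +
mesh 3 [94T→93T]: ω = 1262.7756×94/93 = 1276.3539 rpm, sense flips to −
mesh 4 [54T→54T]: ω = 1276.3539×54/54 = 1276.3539 rpm, sense flips to +
mesh 5 [54T→21T]: ω = 1276.3539×54/21 = 3282.0528 rpm, sense flips to −
mesh 6 [78T→78T]: ω = 3282.0528×78/78 = 3282.0528 rpm, sense flips to +
signed output speed = +3282.0528 rpm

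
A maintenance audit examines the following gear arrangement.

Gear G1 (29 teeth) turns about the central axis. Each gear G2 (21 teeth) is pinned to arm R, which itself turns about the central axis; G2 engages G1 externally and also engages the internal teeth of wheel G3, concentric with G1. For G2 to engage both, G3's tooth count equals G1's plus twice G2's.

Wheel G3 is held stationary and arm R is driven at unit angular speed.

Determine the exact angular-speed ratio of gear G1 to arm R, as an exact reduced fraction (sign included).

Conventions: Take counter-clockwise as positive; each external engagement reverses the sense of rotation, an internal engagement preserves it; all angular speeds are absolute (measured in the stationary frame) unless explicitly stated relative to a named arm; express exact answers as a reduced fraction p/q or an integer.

100/29

topology: planetary set — G1 29T / G2 21T / G3 71T, arm = carrier (Willis)
ring teeth: 29 + 2·21 = 71
29(ω_sun−ω_arm) = −71(ω_ring−ω_arm),  ω_ring = 0, ω_arm = 1
ω_sun = 1 − (71/29)(0−1) = 100/29
ω_out/ω_in = 100/29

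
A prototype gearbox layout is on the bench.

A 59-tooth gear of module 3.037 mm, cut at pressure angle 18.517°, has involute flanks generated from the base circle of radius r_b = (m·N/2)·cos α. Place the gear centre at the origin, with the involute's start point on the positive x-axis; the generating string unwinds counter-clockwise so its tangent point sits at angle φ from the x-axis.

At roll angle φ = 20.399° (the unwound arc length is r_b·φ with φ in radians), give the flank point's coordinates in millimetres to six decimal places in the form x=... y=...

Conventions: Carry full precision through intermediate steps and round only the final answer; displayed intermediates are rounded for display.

x=90.168095 y=1.261835

topology: single-mesh involute geometry — m = 3.037, N = 59
pitch radius r_p = m·N/2 = 3.037·59/2 = 89.591500
base radius r_b = r_p·cos α = 89.591500·cos 18.517° = 84.953300
roll angle φ = 20.399° = 0.35602971 rad
x = r_b·(cos φ + φ·sin φ) = 90.168095
y = r_b·(sin φ − φ·cos φ) = 1.261835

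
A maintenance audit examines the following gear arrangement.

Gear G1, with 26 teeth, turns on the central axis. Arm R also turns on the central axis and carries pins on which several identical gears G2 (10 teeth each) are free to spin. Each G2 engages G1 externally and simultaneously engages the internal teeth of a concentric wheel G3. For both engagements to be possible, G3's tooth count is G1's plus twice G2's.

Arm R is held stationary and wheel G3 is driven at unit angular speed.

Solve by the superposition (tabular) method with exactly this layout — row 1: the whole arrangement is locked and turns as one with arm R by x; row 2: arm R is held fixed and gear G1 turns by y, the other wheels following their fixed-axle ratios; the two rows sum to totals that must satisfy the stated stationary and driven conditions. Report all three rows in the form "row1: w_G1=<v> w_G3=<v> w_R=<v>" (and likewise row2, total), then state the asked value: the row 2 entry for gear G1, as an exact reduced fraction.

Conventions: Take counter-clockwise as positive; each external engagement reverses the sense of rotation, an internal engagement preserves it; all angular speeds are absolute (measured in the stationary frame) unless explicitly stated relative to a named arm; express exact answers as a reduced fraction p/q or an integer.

planetary set (26T centre, 10T on arm, 46T internal) — Willis relation
row 1 — lock + rotate with arm: ω_sun = ω_ring = ω_arm = x
row 2: sun turns y, ring = −(26/46)·y, arm 0
boundary: total ω_arm = x = 0 and total ω_ring = x − (26/46)·y = 1  ⇒  y = -23/13, x = 0
row 2 ring = −(26/46)·(-23/13) = 1
totals (row 1 + row 2): sun 0 + (-23/13) = -23/13, ring 0 + 1 = 1, arm 0 + 0 = 0
asked cell (row2, sun) = -23/13

row1: w_G1=0 w_G3=0 w_R=0
row2: w_G1=-23/13 w_G3=1 w_R=0
total: w_G1=-23/13 w_G3=1 w_R=0
asked value: -23/13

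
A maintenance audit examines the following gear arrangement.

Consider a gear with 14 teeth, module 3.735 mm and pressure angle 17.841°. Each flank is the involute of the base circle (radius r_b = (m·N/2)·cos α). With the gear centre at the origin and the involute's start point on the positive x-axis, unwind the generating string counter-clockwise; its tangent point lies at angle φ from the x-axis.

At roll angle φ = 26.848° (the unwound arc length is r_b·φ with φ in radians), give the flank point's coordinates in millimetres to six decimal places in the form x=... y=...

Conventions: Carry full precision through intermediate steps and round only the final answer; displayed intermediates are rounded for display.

single-mesh involute tooth geometry (14T wheel at module 3.735)
pitch radius r_p = m·N/2 = 3.735·14/2 = 26.145000
base radius r_b = r_p·cos α = 26.145000·cos 17.841° = 24.887697
roll angle φ = 26.848° = 0.46858600 rad
x = r_b·(cos φ + φ·sin φ) = 27.471862
y = r_b·(sin φ − φ·cos φ) = 0.834959

x=27.471862 y=0.834959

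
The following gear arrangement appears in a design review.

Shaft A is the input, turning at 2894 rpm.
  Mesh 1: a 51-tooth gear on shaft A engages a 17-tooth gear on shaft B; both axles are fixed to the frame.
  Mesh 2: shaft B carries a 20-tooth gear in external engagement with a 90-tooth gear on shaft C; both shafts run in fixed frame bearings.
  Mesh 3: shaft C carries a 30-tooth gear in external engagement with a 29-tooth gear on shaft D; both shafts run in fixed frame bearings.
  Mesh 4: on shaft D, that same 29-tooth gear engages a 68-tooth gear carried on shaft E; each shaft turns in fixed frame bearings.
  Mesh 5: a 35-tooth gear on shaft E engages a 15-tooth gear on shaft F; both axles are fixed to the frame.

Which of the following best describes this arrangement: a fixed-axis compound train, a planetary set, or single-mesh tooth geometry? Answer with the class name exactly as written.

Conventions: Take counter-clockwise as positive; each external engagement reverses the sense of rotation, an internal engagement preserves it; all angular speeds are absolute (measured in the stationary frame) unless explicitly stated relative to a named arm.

fixed-axis compound train

recognized (6 fixed axles, 5 meshes): fixed-axis compound train
classification: fixed-axis compound train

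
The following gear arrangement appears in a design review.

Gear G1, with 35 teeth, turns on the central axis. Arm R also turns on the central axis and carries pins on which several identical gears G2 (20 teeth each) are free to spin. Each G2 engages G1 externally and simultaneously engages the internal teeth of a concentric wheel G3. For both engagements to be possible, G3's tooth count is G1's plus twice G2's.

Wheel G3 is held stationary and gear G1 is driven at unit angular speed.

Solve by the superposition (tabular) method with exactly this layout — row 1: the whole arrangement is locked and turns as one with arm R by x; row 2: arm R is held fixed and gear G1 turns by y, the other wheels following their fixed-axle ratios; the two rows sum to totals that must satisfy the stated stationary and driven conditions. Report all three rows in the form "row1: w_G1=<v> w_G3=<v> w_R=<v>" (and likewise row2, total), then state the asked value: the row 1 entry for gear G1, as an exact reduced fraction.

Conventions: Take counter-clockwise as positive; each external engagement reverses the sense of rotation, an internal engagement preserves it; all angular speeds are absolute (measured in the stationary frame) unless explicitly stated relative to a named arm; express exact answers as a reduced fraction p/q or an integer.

topology: planetary set — G1 35T / G2 20T / G3 75T, arm = carrier (Willis)
row 1 (train locked, turned with arm): all members turn x
superposition row 2 [arm held]: sun y, ring −(35/75)·y, arm 0
boundary: total ω_ring = x − (35/75)·y = 0 and total ω_sun = x + y = 1  ⇒  y = 15/22, x = 7/22
row 2 ring = −(35/75)·15/22 = -7/22
totals (row 1 + row 2): sun 7/22 + 15/22 = 1, ring 7/22 + (-7/22) = 0, arm 7/22 + 0 = 7/22
asked cell (row1, sun) = 7/22

row1: w_G1=7/22 w_G3=7/22 w_R=7/22
row2: w_G1=15/22 w_G3=-7/22 w_R=0
total: w_G1=1 w_G3=0 w_R=7/22
asked value: 7/22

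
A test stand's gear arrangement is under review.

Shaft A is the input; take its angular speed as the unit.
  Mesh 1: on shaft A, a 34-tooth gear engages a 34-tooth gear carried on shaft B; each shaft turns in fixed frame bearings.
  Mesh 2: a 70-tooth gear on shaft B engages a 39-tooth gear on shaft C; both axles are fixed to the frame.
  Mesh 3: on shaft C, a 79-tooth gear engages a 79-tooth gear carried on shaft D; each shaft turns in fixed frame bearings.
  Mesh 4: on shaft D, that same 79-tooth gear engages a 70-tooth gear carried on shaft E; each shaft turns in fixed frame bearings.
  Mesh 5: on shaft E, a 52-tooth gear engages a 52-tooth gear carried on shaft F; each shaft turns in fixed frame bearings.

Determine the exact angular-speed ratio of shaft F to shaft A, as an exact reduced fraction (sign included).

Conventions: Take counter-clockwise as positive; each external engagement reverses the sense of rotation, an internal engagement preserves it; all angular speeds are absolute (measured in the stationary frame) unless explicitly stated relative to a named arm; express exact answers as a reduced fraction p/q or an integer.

class = fixed-axis compound train [5 meshes; 5 ratios multiply, 5 sense flips]
mesh 1 [34T→34T]: running ratio 1, sense −
mesh 2 [70T→39T]: running ratio 70/39, sense +
mesh 3 [79T→79T]: running ratio 70/39, sense −
mesh 4 [79T→70T]: running ratio 79/39, sense +
mesh 5 [52T→52T]: running ratio 79/39, sense −
ω_out/ω_in = -79/39

-79/39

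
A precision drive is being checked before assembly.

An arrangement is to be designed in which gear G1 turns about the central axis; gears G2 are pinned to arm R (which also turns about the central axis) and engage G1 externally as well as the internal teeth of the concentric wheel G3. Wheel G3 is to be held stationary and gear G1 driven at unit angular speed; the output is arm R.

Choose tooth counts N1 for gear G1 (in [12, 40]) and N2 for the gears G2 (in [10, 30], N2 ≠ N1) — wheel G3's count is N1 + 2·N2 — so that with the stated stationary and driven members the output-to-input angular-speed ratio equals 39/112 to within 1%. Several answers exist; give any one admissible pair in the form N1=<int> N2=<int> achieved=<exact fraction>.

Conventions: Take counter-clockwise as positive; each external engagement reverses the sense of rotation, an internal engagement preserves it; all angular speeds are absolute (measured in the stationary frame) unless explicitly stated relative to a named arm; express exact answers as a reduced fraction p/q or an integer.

N1=39 N2=17 achieved=39/112

class = planetary set [ratio 39/112 wanted; Willis about the carrier]
Willis with ω_ring = 0: ω_arm/ω_sun = N1/(N1+N3); set equal to 39/112  ⇒  N3/N1 = 1/(39/112) − 1 = 73/39
N3 = N1 + 2·N2  ⇒  N2/N1 = (N3/N1 − 1)/2 = (73/39 − 1)/2 = 17/39
smallest multiple with N1 ≥ 12 and N2 ≥ 10: k = 1  ⇒  N1 = 1·39 = 39, N2 = 1·17 = 17 (N1 ≤ 40, N2 ≤ 30, N2 ≠ N1 ✓), N3 = 39 + 2·17 = 73
check: N1/(N1+N3) with N1 = 39, N3 = 73 gives 39/112; |achieved − target| = 0 ≤ 39/11200 ✓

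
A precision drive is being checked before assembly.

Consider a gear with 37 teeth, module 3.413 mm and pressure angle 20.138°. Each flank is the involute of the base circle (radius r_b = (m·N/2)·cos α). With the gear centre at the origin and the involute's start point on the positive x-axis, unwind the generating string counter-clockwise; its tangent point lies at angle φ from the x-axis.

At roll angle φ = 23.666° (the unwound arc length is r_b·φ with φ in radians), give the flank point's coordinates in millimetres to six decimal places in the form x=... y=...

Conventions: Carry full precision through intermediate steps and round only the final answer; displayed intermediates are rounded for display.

single-mesh involute tooth geometry (37T wheel at module 3.413)
pitch radius r_p = m·N/2 = 3.413·37/2 = 63.140500
base radius r_b = r_p·cos α = 63.140500·cos 20.138° = 59.280476
roll angle φ = 23.666° = 0.41304962 rad
x = r_b·(cos φ + φ·sin φ) = 64.123742
y = r_b·(sin φ − φ·cos φ) = 1.368893

x=64.123742 y=1.368893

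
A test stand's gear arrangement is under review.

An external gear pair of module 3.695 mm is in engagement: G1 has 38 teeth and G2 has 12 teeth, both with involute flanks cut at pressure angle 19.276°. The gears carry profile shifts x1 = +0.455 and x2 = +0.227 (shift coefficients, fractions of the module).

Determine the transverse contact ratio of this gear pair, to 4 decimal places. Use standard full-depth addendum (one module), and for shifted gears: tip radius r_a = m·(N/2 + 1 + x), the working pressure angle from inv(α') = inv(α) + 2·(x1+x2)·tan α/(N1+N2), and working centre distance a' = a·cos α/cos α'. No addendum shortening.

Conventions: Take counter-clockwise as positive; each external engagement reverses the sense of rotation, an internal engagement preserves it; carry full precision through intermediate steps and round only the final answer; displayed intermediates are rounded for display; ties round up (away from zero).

1.4640

class = single-mesh tooth geometry [involute pair 38T × 12T, m = 3.695]
base radii: r_b1 = 66.269260, r_b2 = 20.927135
tip radii: r_a1 = 75.581225, r_a2 = 26.703765
inv(α') = inv(19.276°) + 2·(+0.455+0.227)·tan α/(38+12) = 0.02283567  ⇒  α' = 22.93191°
a' = a·cos α / cos α' = 92.3750·cos 19.276°/cos 22.93191° = 94.679013
action lengths: √(r_a1²−r_b1²) = 36.344282, √(r_a2²−r_b2²) = 16.587529
base pitch p_b = π·m·cos α = 10.957422
CR = (36.344282 + 16.587529 − 94.679013·sin 22.93191°)/10.957422 = 1.463973
contact ratio ≈ 1.4640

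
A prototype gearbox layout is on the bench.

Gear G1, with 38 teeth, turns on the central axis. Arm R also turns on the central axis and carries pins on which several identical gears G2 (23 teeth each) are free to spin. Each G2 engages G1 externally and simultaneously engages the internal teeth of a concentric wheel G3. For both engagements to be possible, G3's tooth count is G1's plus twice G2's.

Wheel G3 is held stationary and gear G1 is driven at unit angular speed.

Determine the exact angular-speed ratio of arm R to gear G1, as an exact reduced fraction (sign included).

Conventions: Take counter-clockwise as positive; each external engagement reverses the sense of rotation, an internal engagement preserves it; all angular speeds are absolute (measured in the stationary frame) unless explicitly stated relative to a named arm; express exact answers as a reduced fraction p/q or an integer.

19/61

class = planetary set [G3 = 38+2·23 = 84; Willis about the carrier]
ring teeth: 38 + 2·23 = 84
38(ω_sun−ω_arm) = −84(ω_ring−ω_arm),  ω_ring = 0, ω_sun = 1
38(1−ω_arm) = −84(0−ω_arm)  ⇒  122·ω_arm = 38  ⇒  ω_arm = 19/61
ω_out/ω_in = 19/61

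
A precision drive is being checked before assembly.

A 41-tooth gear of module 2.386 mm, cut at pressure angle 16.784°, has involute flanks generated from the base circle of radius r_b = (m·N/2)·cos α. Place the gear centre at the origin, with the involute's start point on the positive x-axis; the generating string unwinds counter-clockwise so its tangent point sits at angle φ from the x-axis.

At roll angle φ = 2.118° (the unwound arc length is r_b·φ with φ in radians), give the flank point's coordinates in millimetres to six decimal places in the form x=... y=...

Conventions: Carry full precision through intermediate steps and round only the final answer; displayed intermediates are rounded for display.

x=46.861300 y=0.000788

recognized (one wheel, involute flank): single-mesh tooth geometry, m = 2.386, N = 41
pitch radius r_p = m·N/2 = 2.386·41/2 = 48.913000
base radius r_b = r_p·cos α = 48.913000·cos 16.784° = 46.829315
roll angle φ = 2.118° = 0.03696607 rad
x = r_b·(cos φ + φ·sin φ) = 46.861300
y = r_b·(sin φ − φ·cos φ) = 0.000788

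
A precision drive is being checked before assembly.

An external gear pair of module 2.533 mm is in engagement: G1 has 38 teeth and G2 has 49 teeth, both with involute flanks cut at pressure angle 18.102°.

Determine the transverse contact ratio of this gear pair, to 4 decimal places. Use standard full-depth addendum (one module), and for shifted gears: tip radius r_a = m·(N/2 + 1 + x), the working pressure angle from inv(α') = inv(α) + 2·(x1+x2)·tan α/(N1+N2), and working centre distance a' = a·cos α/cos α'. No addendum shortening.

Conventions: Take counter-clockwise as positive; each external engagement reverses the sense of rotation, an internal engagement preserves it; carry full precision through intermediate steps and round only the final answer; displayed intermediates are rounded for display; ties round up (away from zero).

1.8310

topology: single-mesh involute geometry — m = 2.533, 38T/49T pair
base radii: r_b1 = 45.744949, r_b2 = 58.986907
tip radii: r_a1 = 50.660000, r_a2 = 64.591500
no profile shift: α' = α, a' = a
action lengths: √(r_a1²−r_b1²) = 21.767758, √(r_a2²−r_b2²) = 26.317420
base pitch p_b = π·m·cos α = 7.563789
CR = (21.767758 + 26.317420 − 110.185500·sin 18.10200°)/7.563789 = 1.831025
contact ratio ≈ 1.8310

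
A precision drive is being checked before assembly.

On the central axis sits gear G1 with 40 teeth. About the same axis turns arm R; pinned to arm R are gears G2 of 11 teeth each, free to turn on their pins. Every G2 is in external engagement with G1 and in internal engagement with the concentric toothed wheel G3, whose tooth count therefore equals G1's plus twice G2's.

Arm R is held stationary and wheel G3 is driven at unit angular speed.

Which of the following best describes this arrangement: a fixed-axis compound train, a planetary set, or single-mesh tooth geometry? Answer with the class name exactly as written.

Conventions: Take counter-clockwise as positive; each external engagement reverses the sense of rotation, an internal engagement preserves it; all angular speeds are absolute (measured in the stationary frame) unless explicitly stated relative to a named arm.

planetary set

recognized (axles ride arm R): planetary set, 40/11/62 teeth
classification: planetary set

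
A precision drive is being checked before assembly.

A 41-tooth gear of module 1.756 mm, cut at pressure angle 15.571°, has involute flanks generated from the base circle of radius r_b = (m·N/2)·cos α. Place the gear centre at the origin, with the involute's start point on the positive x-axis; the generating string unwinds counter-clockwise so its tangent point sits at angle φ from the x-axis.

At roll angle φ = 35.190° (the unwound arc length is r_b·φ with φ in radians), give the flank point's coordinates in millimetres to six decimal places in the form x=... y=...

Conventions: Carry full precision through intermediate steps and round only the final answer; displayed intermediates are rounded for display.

x=40.613212 y=2.578317

class = single-mesh tooth geometry [base-circle involute, m = 1.756, 41T]
pitch radius r_p = m·N/2 = 1.756·41/2 = 35.998000
base radius r_b = r_p·cos α = 35.998000·cos 15.571° = 34.676821
roll angle φ = 35.190° = 0.61418136 rad
x = r_b·(cos φ + φ·sin φ) = 40.613212
y = r_b·(sin φ − φ·cos φ) = 2.578317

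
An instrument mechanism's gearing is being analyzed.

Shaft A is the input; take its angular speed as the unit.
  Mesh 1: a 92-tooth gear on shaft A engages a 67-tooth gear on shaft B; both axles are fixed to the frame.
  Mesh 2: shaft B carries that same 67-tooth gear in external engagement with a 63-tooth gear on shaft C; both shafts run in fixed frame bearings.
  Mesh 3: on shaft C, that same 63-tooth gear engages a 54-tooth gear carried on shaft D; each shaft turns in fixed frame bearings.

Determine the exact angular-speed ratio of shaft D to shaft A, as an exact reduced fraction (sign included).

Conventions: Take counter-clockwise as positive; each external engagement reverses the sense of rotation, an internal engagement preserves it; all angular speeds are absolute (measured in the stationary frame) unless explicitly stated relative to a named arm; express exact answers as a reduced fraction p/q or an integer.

-46/27

class = fixed-axis compound train [3 meshes; 3 ratios multiply, 3 sense flips]
mesh 1 [92T→67T]: running ratio 92/67, sense −
mesh 2 [67T→63T]: running ratio 92/63, sense +
mesh 3 [63T→54T]: running ratio 46/27, sense −
ω_out/ω_in = -46/27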